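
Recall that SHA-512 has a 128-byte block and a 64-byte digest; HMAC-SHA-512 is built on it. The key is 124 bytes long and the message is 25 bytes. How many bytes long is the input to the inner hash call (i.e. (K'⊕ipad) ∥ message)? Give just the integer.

Key is 124 ≤ 128 bytes, zero-padded: |K'| = 128.
Inner input = (K'⊕ipad) ∥ m → 128 + 25 = 153 bytes.

153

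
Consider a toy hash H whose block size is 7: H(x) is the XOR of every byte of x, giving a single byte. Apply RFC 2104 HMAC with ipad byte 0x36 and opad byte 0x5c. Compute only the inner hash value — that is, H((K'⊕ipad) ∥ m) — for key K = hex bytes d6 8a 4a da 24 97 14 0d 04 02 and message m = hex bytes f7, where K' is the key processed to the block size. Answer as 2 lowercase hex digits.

Key hex bytes d6 8a 4a da 24 97 14 0d 04 02 is 10 bytes > B = 7, so hash it first: H(key) = 60, then zero-pad to 7 bytes: K' = 60 00 00 00 00 00 00.
K' ⊕ ipad = 56 36 36 36 36 36 36.
Inner input = 56 36 36 36 36 36 36 ∥ f7.
Inner hash: XOR 56⊕36⊕36⊕36⊕36⊕36⊕36⊕f7 = a1.

a1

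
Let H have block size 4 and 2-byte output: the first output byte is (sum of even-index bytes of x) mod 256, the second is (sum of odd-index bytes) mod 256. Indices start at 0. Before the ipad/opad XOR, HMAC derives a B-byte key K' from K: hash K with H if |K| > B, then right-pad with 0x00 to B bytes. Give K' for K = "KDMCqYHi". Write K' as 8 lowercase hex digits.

51490000

|K| = 8 > B = 4, so first hash the key.
H(K): even-index sum = 337 mod 256 = 81; odd-index sum = 329 mod 256 = 73 → 51 49.
Zero-pad H(K) = 51 49 to 4 bytes: K' = 51 49 00 00.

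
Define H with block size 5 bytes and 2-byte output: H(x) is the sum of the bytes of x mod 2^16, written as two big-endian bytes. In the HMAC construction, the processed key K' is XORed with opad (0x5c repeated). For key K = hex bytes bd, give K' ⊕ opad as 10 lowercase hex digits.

Key hex bytes bd is 1 byte ≤ B = 5; zero-pad to 5 bytes: K' = bd 00 00 00 00.
XOR each byte with 0x5c: bd⊕5c=e1, 00⊕5c=5c, 00⊕5c=5c, 00⊕5c=5c, 00⊕5c=5c.

e15c5c5c5c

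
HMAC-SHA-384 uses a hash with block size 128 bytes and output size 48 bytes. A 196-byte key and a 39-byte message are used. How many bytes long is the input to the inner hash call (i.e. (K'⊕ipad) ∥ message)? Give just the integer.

167

Key is 196 > 128 bytes, so it is hashed to 48 bytes then zero-padded to 128: |K'| = 128.
Inner input = (K'⊕ipad) ∥ m → 128 + 39 = 167 bytes.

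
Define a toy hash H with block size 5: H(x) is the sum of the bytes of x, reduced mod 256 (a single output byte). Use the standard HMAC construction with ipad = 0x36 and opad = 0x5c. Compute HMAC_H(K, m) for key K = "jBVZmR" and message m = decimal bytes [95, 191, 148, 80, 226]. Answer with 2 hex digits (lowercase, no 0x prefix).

a0

Key "jBVZmR" = 6a 42 56 5a 6d 52 is 6 bytes > B = 5, so hash it first: H(key) = 1b, then zero-pad to 5 bytes: K' = 1b 00 00 00 00.
K' ⊕ ipad = 2d 36 36 36 36.  K' ⊕ opad = 47 5c 5c 5c 5c.
Inner input = (K'⊕ipad) ∥ m = 2d 36 36 36 36 ∥ 5f bf 94 50 e2.
Inner hash: sum = 45+54+54+54+54+95+191+148+80+226 = 1001; mod 256 = 233 → e9.
Outer input = (K'⊕opad) ∥ inner = 47 5c 5c 5c 5c ∥ e9.
Outer hash (tag): sum = 71+92+92+92+92+233 = 672; mod 256 = 160 → a0.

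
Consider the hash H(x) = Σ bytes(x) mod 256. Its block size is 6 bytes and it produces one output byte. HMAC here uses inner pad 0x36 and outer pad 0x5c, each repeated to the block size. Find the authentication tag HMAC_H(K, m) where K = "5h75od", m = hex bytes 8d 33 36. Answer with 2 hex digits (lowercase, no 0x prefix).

e2

Key "5h75od" = 35 68 37 35 6f 64 is exactly B = 6 bytes: K' = 35 68 37 35 6f 64.
K' ⊕ ipad = 03 5e 01 03 59 52.  K' ⊕ opad = 69 34 6b 69 33 38.
Inner input = (K'⊕ipad) ∥ m = 03 5e 01 03 59 52 ∥ 8d 33 36.
Inner hash: sum = 3+94+1+3+89+82+141+51+54 = 518; mod 256 = 6 → 06.
Outer input = (K'⊕opad) ∥ inner = 69 34 6b 69 33 38 ∥ 06.
Outer hash (tag): sum = 105+52+107+105+51+56+6 = 482; mod 256 = 226 → e2.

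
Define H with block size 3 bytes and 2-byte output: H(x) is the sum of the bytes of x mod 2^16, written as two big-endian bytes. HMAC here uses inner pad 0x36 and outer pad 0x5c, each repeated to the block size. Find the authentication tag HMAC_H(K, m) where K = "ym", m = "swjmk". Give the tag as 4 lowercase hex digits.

00c1

Key "ym" = 79 6d is 2 bytes ≤ B = 3; zero-pad to 3 bytes: K' = 79 6d 00.
K' ⊕ ipad = 4f 5b 36.  K' ⊕ opad = 25 31 5c.
Inner input = (K'⊕ipad) ∥ m = 4f 5b 36 ∥ 73 77 6a 6d 6b.
Inner hash: sum = 79+91+54+115+119+106+109+107 = 780 → 03 0c.
Outer input = (K'⊕opad) ∥ inner = 25 31 5c ∥ 03 0c.
Outer hash (tag): sum = 37+49+92+3+12 = 193 → 00 c1.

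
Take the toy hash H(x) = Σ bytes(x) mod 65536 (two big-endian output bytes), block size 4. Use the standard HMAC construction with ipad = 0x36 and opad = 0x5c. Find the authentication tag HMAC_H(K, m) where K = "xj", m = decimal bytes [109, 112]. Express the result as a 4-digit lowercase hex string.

Key "xj" = 78 6a is 2 bytes ≤ B = 4; zero-pad to 4 bytes: K' = 78 6a 00 00.
K' ⊕ ipad = 4e 5c 36 36.  K' ⊕ opad = 24 36 5c 5c.
Inner input = (K'⊕ipad) ∥ m = 4e 5c 36 36 ∥ 6d 70.
Inner hash: sum = 78+92+54+54+109+112 = 499 → 01 f3.
Outer input = (K'⊕opad) ∥ inner = 24 36 5c 5c ∥ 01 f3.
Outer hash (tag): sum = 36+54+92+92+1+243 = 518 → 02 06.

0206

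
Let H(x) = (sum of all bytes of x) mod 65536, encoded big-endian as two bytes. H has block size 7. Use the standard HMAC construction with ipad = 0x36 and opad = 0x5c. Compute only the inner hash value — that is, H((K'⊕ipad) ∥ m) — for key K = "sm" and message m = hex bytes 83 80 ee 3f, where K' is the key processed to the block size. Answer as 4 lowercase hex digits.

Key "sm" = 73 6d is 2 bytes ≤ B = 7; zero-pad to 7 bytes: K' = 73 6d 00 00 00 00 00.
K' ⊕ ipad = 45 5b 36 36 36 36 36.
Inner input = 45 5b 36 36 36 36 36 ∥ 83 80 ee 3f.
Inner hash: sum = 69+91+54+54+54+54+54+131+128+238+63 = 990 → 03 de.

03de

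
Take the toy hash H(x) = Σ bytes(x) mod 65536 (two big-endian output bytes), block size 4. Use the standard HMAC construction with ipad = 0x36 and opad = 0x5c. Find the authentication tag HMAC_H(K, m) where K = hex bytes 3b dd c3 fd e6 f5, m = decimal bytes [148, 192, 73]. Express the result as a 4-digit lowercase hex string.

02c1

Key hex bytes 3b dd c3 fd e6 f5 is 6 bytes > B = 4, so hash it first: H(key) = 04 b3, then zero-pad to 4 bytes: K' = 04 b3 00 00.
K' ⊕ ipad = 32 85 36 36.  K' ⊕ opad = 58 ef 5c 5c.
Inner input = (K'⊕ipad) ∥ m = 32 85 36 36 ∥ 94 c0 49.
Inner hash: sum = 50+133+54+54+148+192+73 = 704 → 02 c0.
Outer input = (K'⊕opad) ∥ inner = 58 ef 5c 5c ∥ 02 c0.
Outer hash (tag): sum = 88+239+92+92+2+192 = 705 → 02 c1.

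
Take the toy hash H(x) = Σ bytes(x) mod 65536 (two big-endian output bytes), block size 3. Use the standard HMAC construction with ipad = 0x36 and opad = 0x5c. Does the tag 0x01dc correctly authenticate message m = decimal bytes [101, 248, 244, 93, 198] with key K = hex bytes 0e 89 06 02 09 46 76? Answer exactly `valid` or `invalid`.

invalid

Key hex bytes 0e 89 06 02 09 46 76 is 7 bytes > B = 3, so hash it first: H(key) = 01 64, then zero-pad to 3 bytes: K' = 01 64 00.
K' ⊕ ipad = 37 52 36; K' ⊕ opad = 5d 38 5c.
Inner hash: sum = 55+82+54+101+248+244+93+198 = 1075 → 04 33.
Outer hash (recomputed tag): sum = 93+56+92+4+51 = 296 → 01 28.
Recomputed tag = 0128; claimed = 01dc → mismatch.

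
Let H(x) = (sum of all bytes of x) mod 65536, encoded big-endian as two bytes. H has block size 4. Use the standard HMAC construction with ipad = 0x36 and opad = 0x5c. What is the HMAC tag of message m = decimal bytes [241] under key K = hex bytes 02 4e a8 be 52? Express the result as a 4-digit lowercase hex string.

Key hex bytes 02 4e a8 be 52 is 5 bytes > B = 4, so hash it first: H(key) = 02 08, then zero-pad to 4 bytes: K' = 02 08 00 00.
K' ⊕ ipad = 34 3e 36 36.  K' ⊕ opad = 5e 54 5c 5c.
Inner input = (K'⊕ipad) ∥ m = 34 3e 36 36 ∥ f1.
Inner hash: sum = 52+62+54+54+241 = 463 → 01 cf.
Outer input = (K'⊕opad) ∥ inner = 5e 54 5c 5c ∥ 01 cf.
Outer hash (tag): sum = 94+84+92+92+1+207 = 570 → 02 3a.

023a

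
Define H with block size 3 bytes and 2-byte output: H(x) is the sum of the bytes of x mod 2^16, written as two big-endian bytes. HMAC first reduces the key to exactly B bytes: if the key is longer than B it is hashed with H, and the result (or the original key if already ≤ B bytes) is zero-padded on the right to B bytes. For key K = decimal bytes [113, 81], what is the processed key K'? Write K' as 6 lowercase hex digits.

Key decimal bytes [113, 81] = 71 51 is 2 bytes ≤ B = 3; zero-pad to 3 bytes: K' = 71 51 00.

715100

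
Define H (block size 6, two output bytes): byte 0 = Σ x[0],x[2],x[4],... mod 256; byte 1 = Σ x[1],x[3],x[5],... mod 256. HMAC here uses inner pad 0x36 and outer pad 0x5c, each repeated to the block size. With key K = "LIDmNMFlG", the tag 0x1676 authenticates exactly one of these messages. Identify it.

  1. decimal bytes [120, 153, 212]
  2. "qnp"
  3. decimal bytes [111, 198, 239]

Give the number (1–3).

Key "LIDmNMFlG" = 4c 49 44 6d 4e 4d 46 6c 47 is 9 bytes > B = 6, so hash it first: H(key) = 6b 6f, then zero-pad to 6 bytes: K' = 6b 6f 00 00 00 00.
K' ⊕ ipad = 5d 59 36 36 36 36; K' ⊕ opad = 37 33 5c 5c 5c 5c.
m1: inner = H(5d 59 36 36 36 36 78 99 d4) = 15 5e; tag = H(37 33 5c 5c 5c 5c 15 5e) = 0449
m2: inner = H(5d 59 36 36 36 36 71 6e 70) = aa 33; tag = H(37 33 5c 5c 5c 5c aa 33) = 991e
m3: inner = H(5d 59 36 36 36 36 6f c6 ef) = 27 8b; tag = H(37 33 5c 5c 5c 5c 27 8b) = 1676 ← matches

3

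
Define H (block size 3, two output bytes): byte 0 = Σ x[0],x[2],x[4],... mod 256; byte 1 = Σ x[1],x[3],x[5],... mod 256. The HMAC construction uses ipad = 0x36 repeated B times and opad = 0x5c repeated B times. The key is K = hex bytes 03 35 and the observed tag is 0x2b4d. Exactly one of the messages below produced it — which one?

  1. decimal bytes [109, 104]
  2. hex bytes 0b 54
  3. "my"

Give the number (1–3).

3

Key hex bytes 03 35 is 2 bytes ≤ B = 3; zero-pad to 3 bytes: K' = 03 35 00.
K' ⊕ ipad = 35 03 36; K' ⊕ opad = 5f 69 5c.
m1: inner = H(35 03 36 6d 68) = d3 70; tag = H(5f 69 5c d3 70) = 2b3c
m2: inner = H(35 03 36 0b 54) = bf 0e; tag = H(5f 69 5c bf 0e) = c928
m3: inner = H(35 03 36 6d 79) = e4 70; tag = H(5f 69 5c e4 70) = 2b4d ← matches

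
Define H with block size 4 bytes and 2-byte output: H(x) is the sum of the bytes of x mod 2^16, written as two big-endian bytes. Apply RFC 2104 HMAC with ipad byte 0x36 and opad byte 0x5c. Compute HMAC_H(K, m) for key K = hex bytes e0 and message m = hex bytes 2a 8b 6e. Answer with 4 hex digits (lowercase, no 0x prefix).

026d

Key hex bytes e0 is 1 byte ≤ B = 4; zero-pad to 4 bytes: K' = e0 00 00 00.
K' ⊕ ipad = d6 36 36 36.  K' ⊕ opad = bc 5c 5c 5c.
Inner input = (K'⊕ipad) ∥ m = d6 36 36 36 ∥ 2a 8b 6e.
Inner hash: sum = 214+54+54+54+42+139+110 = 667 → 02 9b.
Outer input = (K'⊕opad) ∥ inner = bc 5c 5c 5c ∥ 02 9b.
Outer hash (tag): sum = 188+92+92+92+2+155 = 621 → 02 6d.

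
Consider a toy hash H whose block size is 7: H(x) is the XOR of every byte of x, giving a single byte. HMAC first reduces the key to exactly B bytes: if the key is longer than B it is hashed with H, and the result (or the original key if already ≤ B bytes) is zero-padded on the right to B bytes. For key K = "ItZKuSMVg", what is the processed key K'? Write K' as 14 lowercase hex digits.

76000000000000

|K| = 9 > B = 7, so first hash the key.
H(K): XOR 49⊕74⊕5a⊕4b⊕75⊕53⊕4d⊕56⊕67 = 76.
Zero-pad H(K) = 76 to 7 bytes: K' = 76 00 00 00 00 00 00.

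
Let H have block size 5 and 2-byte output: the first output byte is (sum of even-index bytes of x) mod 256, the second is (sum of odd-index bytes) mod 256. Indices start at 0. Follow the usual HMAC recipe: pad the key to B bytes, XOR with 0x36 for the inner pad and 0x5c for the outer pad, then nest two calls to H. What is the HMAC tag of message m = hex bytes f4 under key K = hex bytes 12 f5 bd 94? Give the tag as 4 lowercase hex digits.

e456

Key hex bytes 12 f5 bd 94 is 4 bytes ≤ B = 5; zero-pad to 5 bytes: K' = 12 f5 bd 94 00.
K' ⊕ ipad = 24 c3 8b a2 36.  K' ⊕ opad = 4e a9 e1 c8 5c.
Inner input = (K'⊕ipad) ∥ m = 24 c3 8b a2 36 ∥ f4.
Inner hash: even-index sum = 229 mod 256 = 229; odd-index sum = 601 mod 256 = 89 → e5 59.
Outer input = (K'⊕opad) ∥ inner = 4e a9 e1 c8 5c ∥ e5 59.
Outer hash (tag): even-index sum = 484 mod 256 = 228; odd-index sum = 598 mod 256 = 86 → e4 56.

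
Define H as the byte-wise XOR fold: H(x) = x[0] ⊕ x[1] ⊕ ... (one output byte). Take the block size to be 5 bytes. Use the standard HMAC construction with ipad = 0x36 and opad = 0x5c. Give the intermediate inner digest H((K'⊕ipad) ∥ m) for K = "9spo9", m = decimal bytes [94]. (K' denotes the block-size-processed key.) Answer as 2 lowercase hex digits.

04

Key "9spo9" = 39 73 70 6f 39 is exactly B = 5 bytes: K' = 39 73 70 6f 39.
K' ⊕ ipad = 0f 45 46 59 0f.
Inner input = 0f 45 46 59 0f ∥ 5e.
Inner hash: XOR 0f⊕45⊕46⊕59⊕0f⊕5e = 04.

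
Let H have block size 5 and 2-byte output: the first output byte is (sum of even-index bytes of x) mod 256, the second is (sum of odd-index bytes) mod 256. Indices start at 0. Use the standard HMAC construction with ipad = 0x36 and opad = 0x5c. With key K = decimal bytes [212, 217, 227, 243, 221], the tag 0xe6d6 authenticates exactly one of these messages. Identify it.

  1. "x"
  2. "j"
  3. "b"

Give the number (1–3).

Key decimal bytes [212, 217, 227, 243, 221] = d4 d9 e3 f3 dd is exactly B = 5 bytes: K' = d4 d9 e3 f3 dd.
K' ⊕ ipad = e2 ef d5 c5 eb; K' ⊕ opad = 88 85 bf af 81.
m1: inner = H(e2 ef d5 c5 eb 78) = a2 2c; tag = H(88 85 bf af 81 a2 2c) = f4d6
m2: inner = H(e2 ef d5 c5 eb 6a) = a2 1e; tag = H(88 85 bf af 81 a2 1e) = e6d6 ← matches
m3: inner = H(e2 ef d5 c5 eb 62) = a2 16; tag = H(88 85 bf af 81 a2 16) = ded6

2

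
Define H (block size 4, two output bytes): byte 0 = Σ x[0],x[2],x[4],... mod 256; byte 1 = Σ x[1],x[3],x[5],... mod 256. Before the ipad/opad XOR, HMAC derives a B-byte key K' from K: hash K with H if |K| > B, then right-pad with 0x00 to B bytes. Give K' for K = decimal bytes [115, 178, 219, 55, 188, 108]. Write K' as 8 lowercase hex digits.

|K| = 6 > B = 4, so first hash the key.
H(K): even-index sum = 522 mod 256 = 10; odd-index sum = 341 mod 256 = 85 → 0a 55.
Zero-pad H(K) = 0a 55 to 4 bytes: K' = 0a 55 00 00.

0a550000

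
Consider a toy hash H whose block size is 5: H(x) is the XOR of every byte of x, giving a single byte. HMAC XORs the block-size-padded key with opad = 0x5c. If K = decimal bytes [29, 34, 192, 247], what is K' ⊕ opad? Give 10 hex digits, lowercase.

417e9cab5c

Key decimal bytes [29, 34, 192, 247] = 1d 22 c0 f7 is 4 bytes ≤ B = 5; zero-pad to 5 bytes: K' = 1d 22 c0 f7 00.
XOR each byte with 0x5c: 1d⊕5c=41, 22⊕5c=7e, c0⊕5c=9c, f7⊕5c=ab, 00⊕5c=5c.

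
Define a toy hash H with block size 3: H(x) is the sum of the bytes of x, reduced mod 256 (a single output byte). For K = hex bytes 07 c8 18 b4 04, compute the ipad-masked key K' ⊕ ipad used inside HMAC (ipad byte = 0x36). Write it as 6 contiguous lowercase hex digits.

a93636

Key hex bytes 07 c8 18 b4 04 is 5 bytes > B = 3, so hash it first: H(key) = 9f, then zero-pad to 3 bytes: K' = 9f 00 00.
XOR each byte with 0x36: 9f⊕36=a9, 00⊕36=36, 00⊕36=36.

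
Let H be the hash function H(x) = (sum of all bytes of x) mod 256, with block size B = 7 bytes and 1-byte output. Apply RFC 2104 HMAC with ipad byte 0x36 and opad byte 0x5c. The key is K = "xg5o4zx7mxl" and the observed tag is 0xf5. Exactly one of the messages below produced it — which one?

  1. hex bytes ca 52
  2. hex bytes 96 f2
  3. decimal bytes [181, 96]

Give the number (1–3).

3

Key "xg5o4zx7mxl" = 78 67 35 6f 34 7a 78 37 6d 78 6c is 11 bytes > B = 7, so hash it first: H(key) = 31, then zero-pad to 7 bytes: K' = 31 00 00 00 00 00 00.
K' ⊕ ipad = 07 36 36 36 36 36 36; K' ⊕ opad = 6d 5c 5c 5c 5c 5c 5c.
m1: inner = H(07 36 36 36 36 36 36 ca 52) = 67; tag = H(6d 5c 5c 5c 5c 5c 5c 67) = fc
m2: inner = H(07 36 36 36 36 36 36 96 f2) = d3; tag = H(6d 5c 5c 5c 5c 5c 5c d3) = 68
m3: inner = H(07 36 36 36 36 36 36 b5 60) = 60; tag = H(6d 5c 5c 5c 5c 5c 5c 60) = f5 ← matches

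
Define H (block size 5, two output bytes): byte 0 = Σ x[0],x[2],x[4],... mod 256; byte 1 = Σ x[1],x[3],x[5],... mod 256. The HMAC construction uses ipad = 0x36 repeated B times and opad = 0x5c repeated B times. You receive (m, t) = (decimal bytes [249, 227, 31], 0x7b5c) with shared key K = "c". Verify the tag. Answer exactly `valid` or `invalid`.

Key "c" = 63 is 1 byte ≤ B = 5; zero-pad to 5 bytes: K' = 63 00 00 00 00.
K' ⊕ ipad = 55 36 36 36 36; K' ⊕ opad = 3f 5c 5c 5c 5c.
Inner hash: even-index sum = 420 mod 256 = 164; odd-index sum = 388 mod 256 = 132 → a4 84.
Outer hash (recomputed tag): even-index sum = 379 mod 256 = 123; odd-index sum = 348 mod 256 = 92 → 7b 5c.
Recomputed tag = 7b5c; claimed = 7b5c → match.

valid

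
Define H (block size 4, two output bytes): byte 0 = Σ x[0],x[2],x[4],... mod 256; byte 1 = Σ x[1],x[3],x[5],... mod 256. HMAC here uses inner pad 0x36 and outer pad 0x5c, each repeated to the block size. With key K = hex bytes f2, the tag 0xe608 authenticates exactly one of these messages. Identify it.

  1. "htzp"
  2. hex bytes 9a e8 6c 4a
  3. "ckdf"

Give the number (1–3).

1

Key hex bytes f2 is 1 byte ≤ B = 4; zero-pad to 4 bytes: K' = f2 00 00 00.
K' ⊕ ipad = c4 36 36 36; K' ⊕ opad = ae 5c 5c 5c.
m1: inner = H(c4 36 36 36 68 74 7a 70) = dc 50; tag = H(ae 5c 5c 5c dc 50) = e608 ← matches
m2: inner = H(c4 36 36 36 9a e8 6c 4a) = 00 9e; tag = H(ae 5c 5c 5c 00 9e) = 0a56
m3: inner = H(c4 36 36 36 63 6b 64 66) = c1 3d; tag = H(ae 5c 5c 5c c1 3d) = cbf5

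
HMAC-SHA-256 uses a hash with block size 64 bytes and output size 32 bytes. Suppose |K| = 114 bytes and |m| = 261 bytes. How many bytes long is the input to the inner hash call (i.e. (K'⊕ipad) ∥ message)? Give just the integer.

Key is 114 > 64 bytes, so it is hashed to 32 bytes then zero-padded to 64: |K'| = 64.
Inner input = (K'⊕ipad) ∥ m → 64 + 261 = 325 bytes.

325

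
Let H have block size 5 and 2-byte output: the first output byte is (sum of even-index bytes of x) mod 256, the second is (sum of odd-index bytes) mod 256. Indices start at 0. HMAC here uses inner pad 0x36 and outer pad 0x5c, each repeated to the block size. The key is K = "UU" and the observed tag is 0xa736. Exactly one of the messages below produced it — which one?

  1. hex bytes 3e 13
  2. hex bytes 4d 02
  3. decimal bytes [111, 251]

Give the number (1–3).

Key "UU" = 55 55 is 2 bytes ≤ B = 5; zero-pad to 5 bytes: K' = 55 55 00 00 00.
K' ⊕ ipad = 63 63 36 36 36; K' ⊕ opad = 09 09 5c 5c 5c.
m1: inner = H(63 63 36 36 36 3e 13) = e2 d7; tag = H(09 09 5c 5c 5c e2 d7) = 9847
m2: inner = H(63 63 36 36 36 4d 02) = d1 e6; tag = H(09 09 5c 5c 5c d1 e6) = a736 ← matches
m3: inner = H(63 63 36 36 36 6f fb) = ca 08; tag = H(09 09 5c 5c 5c ca 08) = c92f

2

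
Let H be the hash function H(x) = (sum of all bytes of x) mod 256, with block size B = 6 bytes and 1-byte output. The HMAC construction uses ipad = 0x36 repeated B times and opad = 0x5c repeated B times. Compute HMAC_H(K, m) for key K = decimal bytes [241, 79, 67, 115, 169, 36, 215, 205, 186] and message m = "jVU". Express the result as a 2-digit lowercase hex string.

83

Key decimal bytes [241, 79, 67, 115, 169, 36, 215, 205, 186] = f1 4f 43 73 a9 24 d7 cd ba is 9 bytes > B = 6, so hash it first: H(key) = 21, then zero-pad to 6 bytes: K' = 21 00 00 00 00 00.
K' ⊕ ipad = 17 36 36 36 36 36.  K' ⊕ opad = 7d 5c 5c 5c 5c 5c.
Inner input = (K'⊕ipad) ∥ m = 17 36 36 36 36 36 ∥ 6a 56 55.
Inner hash: sum = 23+54+54+54+54+54+106+86+85 = 570; mod 256 = 58 → 3a.
Outer input = (K'⊕opad) ∥ inner = 7d 5c 5c 5c 5c 5c ∥ 3a.
Outer hash (tag): sum = 125+92+92+92+92+92+58 = 643; mod 256 = 131 → 83.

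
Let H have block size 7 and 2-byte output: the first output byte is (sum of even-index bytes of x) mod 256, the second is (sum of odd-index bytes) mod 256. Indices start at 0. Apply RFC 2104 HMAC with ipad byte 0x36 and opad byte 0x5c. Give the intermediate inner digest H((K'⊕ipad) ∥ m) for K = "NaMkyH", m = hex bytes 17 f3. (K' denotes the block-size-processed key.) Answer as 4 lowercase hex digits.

Key "NaMkyH" = 4e 61 4d 6b 79 48 is 6 bytes ≤ B = 7; zero-pad to 7 bytes: K' = 4e 61 4d 6b 79 48 00.
K' ⊕ ipad = 78 57 7b 5d 4f 7e 36.
Inner input = 78 57 7b 5d 4f 7e 36 ∥ 17 f3.
Inner hash: even-index sum = 619 mod 256 = 107; odd-index sum = 329 mod 256 = 73 → 6b 49.

6b49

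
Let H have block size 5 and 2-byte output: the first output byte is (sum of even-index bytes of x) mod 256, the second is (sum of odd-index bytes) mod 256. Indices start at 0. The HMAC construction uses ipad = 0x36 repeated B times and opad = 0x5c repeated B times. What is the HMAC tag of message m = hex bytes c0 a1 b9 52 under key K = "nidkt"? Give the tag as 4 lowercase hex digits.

c74b

Key "nidkt" = 6e 69 64 6b 74 is exactly B = 5 bytes: K' = 6e 69 64 6b 74.
K' ⊕ ipad = 58 5f 52 5d 42.  K' ⊕ opad = 32 35 38 37 28.
Inner input = (K'⊕ipad) ∥ m = 58 5f 52 5d 42 ∥ c0 a1 b9 52.
Inner hash: even-index sum = 479 mod 256 = 223; odd-index sum = 565 mod 256 = 53 → df 35.
Outer input = (K'⊕opad) ∥ inner = 32 35 38 37 28 ∥ df 35.
Outer hash (tag): even-index sum = 199 mod 256 = 199; odd-index sum = 331 mod 256 = 75 → c7 4b.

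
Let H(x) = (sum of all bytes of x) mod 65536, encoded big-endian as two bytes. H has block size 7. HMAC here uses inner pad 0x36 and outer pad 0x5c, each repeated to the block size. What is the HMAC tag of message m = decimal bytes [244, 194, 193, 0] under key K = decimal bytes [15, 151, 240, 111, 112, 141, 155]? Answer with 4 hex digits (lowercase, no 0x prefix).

Key decimal bytes [15, 151, 240, 111, 112, 141, 155] = 0f 97 f0 6f 70 8d 9b is exactly B = 7 bytes: K' = 0f 97 f0 6f 70 8d 9b.
K' ⊕ ipad = 39 a1 c6 59 46 bb ad.  K' ⊕ opad = 53 cb ac 33 2c d1 c7.
Inner input = (K'⊕ipad) ∥ m = 39 a1 c6 59 46 bb ad ∥ f4 c2 c1 00.
Inner hash: sum = 57+161+198+89+70+187+173+244+194+193+0 = 1566 → 06 1e.
Outer input = (K'⊕opad) ∥ inner = 53 cb ac 33 2c d1 c7 ∥ 06 1e.
Outer hash (tag): sum = 83+203+172+51+44+209+199+6+30 = 997 → 03 e5.

03e5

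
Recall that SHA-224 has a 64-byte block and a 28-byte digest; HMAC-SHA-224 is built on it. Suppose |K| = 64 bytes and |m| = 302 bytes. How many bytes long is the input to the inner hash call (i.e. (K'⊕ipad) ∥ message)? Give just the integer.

366

Key is 64 ≤ 64 bytes, zero-padded: |K'| = 64.
Inner input = (K'⊕ipad) ∥ m → 64 + 302 = 366 bytes.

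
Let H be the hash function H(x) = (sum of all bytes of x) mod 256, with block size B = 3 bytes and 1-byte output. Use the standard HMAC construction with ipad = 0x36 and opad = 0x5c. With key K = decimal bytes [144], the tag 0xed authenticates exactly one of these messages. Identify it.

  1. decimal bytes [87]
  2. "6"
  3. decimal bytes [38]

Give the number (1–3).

Key decimal bytes [144] = 90 is 1 byte ≤ B = 3; zero-pad to 3 bytes: K' = 90 00 00.
K' ⊕ ipad = a6 36 36; K' ⊕ opad = cc 5c 5c.
m1: inner = H(a6 36 36 57) = 69; tag = H(cc 5c 5c 69) = ed ← matches
m2: inner = H(a6 36 36 36) = 48; tag = H(cc 5c 5c 48) = cc
m3: inner = H(a6 36 36 26) = 38; tag = H(cc 5c 5c 38) = bc

1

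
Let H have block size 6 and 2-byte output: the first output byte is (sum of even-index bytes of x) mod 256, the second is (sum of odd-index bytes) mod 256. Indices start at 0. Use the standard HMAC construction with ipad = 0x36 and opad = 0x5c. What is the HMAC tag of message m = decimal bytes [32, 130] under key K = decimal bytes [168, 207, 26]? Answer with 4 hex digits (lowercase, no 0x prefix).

Key decimal bytes [168, 207, 26] = a8 cf 1a is 3 bytes ≤ B = 6; zero-pad to 6 bytes: K' = a8 cf 1a 00 00 00.
K' ⊕ ipad = 9e f9 2c 36 36 36.  K' ⊕ opad = f4 93 46 5c 5c 5c.
Inner input = (K'⊕ipad) ∥ m = 9e f9 2c 36 36 36 ∥ 20 82.
Inner hash: even-index sum = 288 mod 256 = 32; odd-index sum = 487 mod 256 = 231 → 20 e7.
Outer input = (K'⊕opad) ∥ inner = f4 93 46 5c 5c 5c ∥ 20 e7.
Outer hash (tag): even-index sum = 438 mod 256 = 182; odd-index sum = 562 mod 256 = 50 → b6 32.

b632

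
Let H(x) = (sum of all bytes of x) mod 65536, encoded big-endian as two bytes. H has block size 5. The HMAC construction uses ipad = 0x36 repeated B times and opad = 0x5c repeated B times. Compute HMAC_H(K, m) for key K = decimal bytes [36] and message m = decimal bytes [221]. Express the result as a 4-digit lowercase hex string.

Key decimal bytes [36] = 24 is 1 byte ≤ B = 5; zero-pad to 5 bytes: K' = 24 00 00 00 00.
K' ⊕ ipad = 12 36 36 36 36.  K' ⊕ opad = 78 5c 5c 5c 5c.
Inner input = (K'⊕ipad) ∥ m = 12 36 36 36 36 ∥ dd.
Inner hash: sum = 18+54+54+54+54+221 = 455 → 01 c7.
Outer input = (K'⊕opad) ∥ inner = 78 5c 5c 5c 5c ∥ 01 c7.
Outer hash (tag): sum = 120+92+92+92+92+1+199 = 688 → 02 b0.

02b0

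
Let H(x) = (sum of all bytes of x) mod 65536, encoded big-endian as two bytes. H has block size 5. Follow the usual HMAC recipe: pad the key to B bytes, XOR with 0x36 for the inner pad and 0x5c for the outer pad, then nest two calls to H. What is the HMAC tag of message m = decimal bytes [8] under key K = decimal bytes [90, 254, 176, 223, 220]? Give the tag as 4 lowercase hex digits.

032f

Key decimal bytes [90, 254, 176, 223, 220] = 5a fe b0 df dc is exactly B = 5 bytes: K' = 5a fe b0 df dc.
K' ⊕ ipad = 6c c8 86 e9 ea.  K' ⊕ opad = 06 a2 ec 83 80.
Inner input = (K'⊕ipad) ∥ m = 6c c8 86 e9 ea ∥ 08.
Inner hash: sum = 108+200+134+233+234+8 = 917 → 03 95.
Outer input = (K'⊕opad) ∥ inner = 06 a2 ec 83 80 ∥ 03 95.
Outer hash (tag): sum = 6+162+236+131+128+3+149 = 815 → 03 2f.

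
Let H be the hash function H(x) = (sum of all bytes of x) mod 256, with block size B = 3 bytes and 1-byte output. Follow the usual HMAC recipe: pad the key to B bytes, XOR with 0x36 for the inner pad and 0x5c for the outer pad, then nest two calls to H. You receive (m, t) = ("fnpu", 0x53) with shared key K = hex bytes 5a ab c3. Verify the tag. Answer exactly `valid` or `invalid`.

Key hex bytes 5a ab c3 is exactly B = 3 bytes: K' = 5a ab c3.
K' ⊕ ipad = 6c 9d f5; K' ⊕ opad = 06 f7 9f.
Inner hash: sum = 108+157+245+102+110+112+117 = 951; mod 256 = 183 → b7.
Outer hash (recomputed tag): sum = 6+247+159+183 = 595; mod 256 = 83 → 53.
Recomputed tag = 53; claimed = 53 → match.

valid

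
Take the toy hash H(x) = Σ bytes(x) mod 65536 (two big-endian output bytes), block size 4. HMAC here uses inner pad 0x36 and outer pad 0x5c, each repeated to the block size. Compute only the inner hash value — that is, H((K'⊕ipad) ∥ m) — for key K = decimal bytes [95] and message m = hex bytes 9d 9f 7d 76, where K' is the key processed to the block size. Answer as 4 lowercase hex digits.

Key decimal bytes [95] = 5f is 1 byte ≤ B = 4; zero-pad to 4 bytes: K' = 5f 00 00 00.
K' ⊕ ipad = 69 36 36 36.
Inner input = 69 36 36 36 ∥ 9d 9f 7d 76.
Inner hash: sum = 105+54+54+54+157+159+125+118 = 826 → 03 3a.

033a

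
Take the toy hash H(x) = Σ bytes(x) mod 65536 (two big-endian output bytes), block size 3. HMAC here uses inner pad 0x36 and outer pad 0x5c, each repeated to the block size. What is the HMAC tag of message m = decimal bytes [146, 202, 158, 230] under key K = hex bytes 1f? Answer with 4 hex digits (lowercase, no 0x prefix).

Key hex bytes 1f is 1 byte ≤ B = 3; zero-pad to 3 bytes: K' = 1f 00 00.
K' ⊕ ipad = 29 36 36.  K' ⊕ opad = 43 5c 5c.
Inner input = (K'⊕ipad) ∥ m = 29 36 36 ∥ 92 ca 9e e6.
Inner hash: sum = 41+54+54+146+202+158+230 = 885 → 03 75.
Outer input = (K'⊕opad) ∥ inner = 43 5c 5c ∥ 03 75.
Outer hash (tag): sum = 67+92+92+3+117 = 371 → 01 73.

0173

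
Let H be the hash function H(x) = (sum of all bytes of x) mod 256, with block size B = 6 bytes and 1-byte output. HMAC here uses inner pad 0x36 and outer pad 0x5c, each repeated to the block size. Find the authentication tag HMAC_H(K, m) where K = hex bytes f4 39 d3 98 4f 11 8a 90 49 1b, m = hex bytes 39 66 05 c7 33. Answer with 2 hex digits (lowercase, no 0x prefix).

Key hex bytes f4 39 d3 98 4f 11 8a 90 49 1b is 10 bytes > B = 6, so hash it first: H(key) = 76, then zero-pad to 6 bytes: K' = 76 00 00 00 00 00.
K' ⊕ ipad = 40 36 36 36 36 36.  K' ⊕ opad = 2a 5c 5c 5c 5c 5c.
Inner input = (K'⊕ipad) ∥ m = 40 36 36 36 36 36 ∥ 39 66 05 c7 33.
Inner hash: sum = 64+54+54+54+54+54+57+102+5+199+51 = 748; mod 256 = 236 → ec.
Outer input = (K'⊕opad) ∥ inner = 2a 5c 5c 5c 5c 5c ∥ ec.
Outer hash (tag): sum = 42+92+92+92+92+92+236 = 738; mod 256 = 226 → e2.

e2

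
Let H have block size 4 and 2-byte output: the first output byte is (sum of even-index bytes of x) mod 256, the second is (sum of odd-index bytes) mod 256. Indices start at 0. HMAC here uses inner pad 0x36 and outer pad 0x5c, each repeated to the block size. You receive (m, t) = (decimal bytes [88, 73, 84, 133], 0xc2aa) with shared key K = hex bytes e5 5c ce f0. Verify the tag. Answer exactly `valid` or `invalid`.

Key hex bytes e5 5c ce f0 is exactly B = 4 bytes: K' = e5 5c ce f0.
K' ⊕ ipad = d3 6a f8 c6; K' ⊕ opad = b9 00 92 ac.
Inner hash: even-index sum = 631 mod 256 = 119; odd-index sum = 510 mod 256 = 254 → 77 fe.
Outer hash (recomputed tag): even-index sum = 450 mod 256 = 194; odd-index sum = 426 mod 256 = 170 → c2 aa.
Recomputed tag = c2aa; claimed = c2aa → match.

valid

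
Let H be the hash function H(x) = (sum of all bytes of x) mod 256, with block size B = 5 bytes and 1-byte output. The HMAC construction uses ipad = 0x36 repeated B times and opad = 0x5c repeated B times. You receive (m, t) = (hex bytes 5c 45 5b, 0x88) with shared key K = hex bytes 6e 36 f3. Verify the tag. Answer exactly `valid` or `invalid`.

valid

Key hex bytes 6e 36 f3 is 3 bytes ≤ B = 5; zero-pad to 5 bytes: K' = 6e 36 f3 00 00.
K' ⊕ ipad = 58 00 c5 36 36; K' ⊕ opad = 32 6a af 5c 5c.
Inner hash: sum = 88+0+197+54+54+92+69+91 = 645; mod 256 = 133 → 85.
Outer hash (recomputed tag): sum = 50+106+175+92+92+133 = 648; mod 256 = 136 → 88.
Recomputed tag = 88; claimed = 88 → match.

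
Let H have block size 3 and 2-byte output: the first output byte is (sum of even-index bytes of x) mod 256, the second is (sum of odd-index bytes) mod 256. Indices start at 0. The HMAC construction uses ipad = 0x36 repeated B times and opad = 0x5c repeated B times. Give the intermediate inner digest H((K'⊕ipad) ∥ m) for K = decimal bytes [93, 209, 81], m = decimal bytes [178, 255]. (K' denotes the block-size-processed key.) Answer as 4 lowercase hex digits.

d199

Key decimal bytes [93, 209, 81] = 5d d1 51 is exactly B = 3 bytes: K' = 5d d1 51.
K' ⊕ ipad = 6b e7 67.
Inner input = 6b e7 67 ∥ b2 ff.
Inner hash: even-index sum = 465 mod 256 = 209; odd-index sum = 409 mod 256 = 153 → d1 99.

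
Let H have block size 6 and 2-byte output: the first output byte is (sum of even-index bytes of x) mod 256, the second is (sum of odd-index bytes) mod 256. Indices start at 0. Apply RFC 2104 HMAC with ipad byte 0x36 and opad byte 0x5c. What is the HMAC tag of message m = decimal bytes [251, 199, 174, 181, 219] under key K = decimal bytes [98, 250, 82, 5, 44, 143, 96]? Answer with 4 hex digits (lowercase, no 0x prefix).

3a2a

Key decimal bytes [98, 250, 82, 5, 44, 143, 96] = 62 fa 52 05 2c 8f 60 is 7 bytes > B = 6, so hash it first: H(key) = 40 8e, then zero-pad to 6 bytes: K' = 40 8e 00 00 00 00.
K' ⊕ ipad = 76 b8 36 36 36 36.  K' ⊕ opad = 1c d2 5c 5c 5c 5c.
Inner input = (K'⊕ipad) ∥ m = 76 b8 36 36 36 36 ∥ fb c7 ae b5 db.
Inner hash: even-index sum = 870 mod 256 = 102; odd-index sum = 672 mod 256 = 160 → 66 a0.
Outer input = (K'⊕opad) ∥ inner = 1c d2 5c 5c 5c 5c ∥ 66 a0.
Outer hash (tag): even-index sum = 314 mod 256 = 58; odd-index sum = 554 mod 256 = 42 → 3a 2a.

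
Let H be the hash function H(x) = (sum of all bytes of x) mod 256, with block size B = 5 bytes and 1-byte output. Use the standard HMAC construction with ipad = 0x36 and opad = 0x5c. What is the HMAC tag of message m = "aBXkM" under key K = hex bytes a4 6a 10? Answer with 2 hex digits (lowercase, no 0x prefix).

65

Key hex bytes a4 6a 10 is 3 bytes ≤ B = 5; zero-pad to 5 bytes: K' = a4 6a 10 00 00.
K' ⊕ ipad = 92 5c 26 36 36.  K' ⊕ opad = f8 36 4c 5c 5c.
Inner input = (K'⊕ipad) ∥ m = 92 5c 26 36 36 ∥ 61 42 58 6b 4d.
Inner hash: sum = 146+92+38+54+54+97+66+88+107+77 = 819; mod 256 = 51 → 33.
Outer input = (K'⊕opad) ∥ inner = f8 36 4c 5c 5c ∥ 33.
Outer hash (tag): sum = 248+54+76+92+92+51 = 613; mod 256 = 101 → 65.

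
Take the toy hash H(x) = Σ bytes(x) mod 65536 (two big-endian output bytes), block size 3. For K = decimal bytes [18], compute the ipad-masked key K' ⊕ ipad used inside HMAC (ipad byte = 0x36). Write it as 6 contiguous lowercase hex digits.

Key decimal bytes [18] = 12 is 1 byte ≤ B = 3; zero-pad to 3 bytes: K' = 12 00 00.
XOR each byte with 0x36: 12⊕36=24, 00⊕36=36, 00⊕36=36.

243636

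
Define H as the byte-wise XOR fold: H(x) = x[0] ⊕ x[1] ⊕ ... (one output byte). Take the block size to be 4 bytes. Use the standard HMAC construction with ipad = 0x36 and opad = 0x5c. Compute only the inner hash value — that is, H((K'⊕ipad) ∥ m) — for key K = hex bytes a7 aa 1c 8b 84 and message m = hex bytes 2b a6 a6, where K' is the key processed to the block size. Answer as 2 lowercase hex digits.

35

Key hex bytes a7 aa 1c 8b 84 is 5 bytes > B = 4, so hash it first: H(key) = 1e, then zero-pad to 4 bytes: K' = 1e 00 00 00.
K' ⊕ ipad = 28 36 36 36.
Inner input = 28 36 36 36 ∥ 2b a6 a6.
Inner hash: XOR 28⊕36⊕36⊕36⊕2b⊕a6⊕a6 = 35.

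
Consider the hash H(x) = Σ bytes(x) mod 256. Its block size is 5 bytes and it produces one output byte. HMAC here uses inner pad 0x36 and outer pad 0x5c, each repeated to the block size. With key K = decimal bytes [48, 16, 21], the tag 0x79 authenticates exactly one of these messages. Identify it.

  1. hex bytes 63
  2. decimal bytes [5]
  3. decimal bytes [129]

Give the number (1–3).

2

Key decimal bytes [48, 16, 21] = 30 10 15 is 3 bytes ≤ B = 5; zero-pad to 5 bytes: K' = 30 10 15 00 00.
K' ⊕ ipad = 06 26 23 36 36; K' ⊕ opad = 6c 4c 49 5c 5c.
m1: inner = H(06 26 23 36 36 63) = 1e; tag = H(6c 4c 49 5c 5c 1e) = d7
m2: inner = H(06 26 23 36 36 05) = c0; tag = H(6c 4c 49 5c 5c c0) = 79 ← matches
m3: inner = H(06 26 23 36 36 81) = 3c; tag = H(6c 4c 49 5c 5c 3c) = f5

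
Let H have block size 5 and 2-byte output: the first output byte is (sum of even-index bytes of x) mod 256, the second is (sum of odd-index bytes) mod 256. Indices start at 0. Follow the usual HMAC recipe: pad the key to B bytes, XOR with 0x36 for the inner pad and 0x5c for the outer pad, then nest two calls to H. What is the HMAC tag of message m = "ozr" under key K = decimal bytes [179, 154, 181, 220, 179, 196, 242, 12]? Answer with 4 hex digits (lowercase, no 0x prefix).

Key decimal bytes [179, 154, 181, 220, 179, 196, 242, 12] = b3 9a b5 dc b3 c4 f2 0c is 8 bytes > B = 5, so hash it first: H(key) = 0d 46, then zero-pad to 5 bytes: K' = 0d 46 00 00 00.
K' ⊕ ipad = 3b 70 36 36 36.  K' ⊕ opad = 51 1a 5c 5c 5c.
Inner input = (K'⊕ipad) ∥ m = 3b 70 36 36 36 ∥ 6f 7a 72.
Inner hash: even-index sum = 289 mod 256 = 33; odd-index sum = 391 mod 256 = 135 → 21 87.
Outer input = (K'⊕opad) ∥ inner = 51 1a 5c 5c 5c ∥ 21 87.
Outer hash (tag): even-index sum = 400 mod 256 = 144; odd-index sum = 151 mod 256 = 151 → 90 97.

9097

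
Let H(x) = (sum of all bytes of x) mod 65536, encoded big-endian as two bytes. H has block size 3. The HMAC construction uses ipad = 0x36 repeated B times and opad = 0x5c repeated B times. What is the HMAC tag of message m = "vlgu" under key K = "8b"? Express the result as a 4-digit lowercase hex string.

Key "8b" = 38 62 is 2 bytes ≤ B = 3; zero-pad to 3 bytes: K' = 38 62 00.
K' ⊕ ipad = 0e 54 36.  K' ⊕ opad = 64 3e 5c.
Inner input = (K'⊕ipad) ∥ m = 0e 54 36 ∥ 76 6c 67 75.
Inner hash: sum = 14+84+54+118+108+103+117 = 598 → 02 56.
Outer input = (K'⊕opad) ∥ inner = 64 3e 5c ∥ 02 56.
Outer hash (tag): sum = 100+62+92+2+86 = 342 → 01 56.

0156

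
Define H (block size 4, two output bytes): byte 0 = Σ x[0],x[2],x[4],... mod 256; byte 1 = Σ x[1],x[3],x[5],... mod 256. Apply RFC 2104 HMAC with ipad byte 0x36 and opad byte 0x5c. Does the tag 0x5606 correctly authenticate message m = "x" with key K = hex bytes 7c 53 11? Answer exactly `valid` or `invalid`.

valid

Key hex bytes 7c 53 11 is 3 bytes ≤ B = 4; zero-pad to 4 bytes: K' = 7c 53 11 00.
K' ⊕ ipad = 4a 65 27 36; K' ⊕ opad = 20 0f 4d 5c.
Inner hash: even-index sum = 233 mod 256 = 233; odd-index sum = 155 mod 256 = 155 → e9 9b.
Outer hash (recomputed tag): even-index sum = 342 mod 256 = 86; odd-index sum = 262 mod 256 = 6 → 56 06.
Recomputed tag = 5606; claimed = 5606 → match.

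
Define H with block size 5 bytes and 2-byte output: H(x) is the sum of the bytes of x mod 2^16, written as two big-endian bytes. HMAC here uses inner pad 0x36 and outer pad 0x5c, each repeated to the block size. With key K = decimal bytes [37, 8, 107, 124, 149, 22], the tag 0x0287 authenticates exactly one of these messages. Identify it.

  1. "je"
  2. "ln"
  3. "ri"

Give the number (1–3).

1

Key decimal bytes [37, 8, 107, 124, 149, 22] = 25 08 6b 7c 95 16 is 6 bytes > B = 5, so hash it first: H(key) = 01 bf, then zero-pad to 5 bytes: K' = 01 bf 00 00 00.
K' ⊕ ipad = 37 89 36 36 36; K' ⊕ opad = 5d e3 5c 5c 5c.
m1: inner = H(37 89 36 36 36 6a 65) = 02 31; tag = H(5d e3 5c 5c 5c 02 31) = 0287 ← matches
m2: inner = H(37 89 36 36 36 6c 6e) = 02 3c; tag = H(5d e3 5c 5c 5c 02 3c) = 0292
m3: inner = H(37 89 36 36 36 72 69) = 02 3d; tag = H(5d e3 5c 5c 5c 02 3d) = 0293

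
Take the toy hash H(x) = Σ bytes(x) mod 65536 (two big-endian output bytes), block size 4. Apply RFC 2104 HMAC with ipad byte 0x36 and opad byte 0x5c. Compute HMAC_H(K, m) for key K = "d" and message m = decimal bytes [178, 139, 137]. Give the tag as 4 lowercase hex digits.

Key "d" = 64 is 1 byte ≤ B = 4; zero-pad to 4 bytes: K' = 64 00 00 00.
K' ⊕ ipad = 52 36 36 36.  K' ⊕ opad = 38 5c 5c 5c.
Inner input = (K'⊕ipad) ∥ m = 52 36 36 36 ∥ b2 8b 89.
Inner hash: sum = 82+54+54+54+178+139+137 = 698 → 02 ba.
Outer input = (K'⊕opad) ∥ inner = 38 5c 5c 5c ∥ 02 ba.
Outer hash (tag): sum = 56+92+92+92+2+186 = 520 → 02 08.

0208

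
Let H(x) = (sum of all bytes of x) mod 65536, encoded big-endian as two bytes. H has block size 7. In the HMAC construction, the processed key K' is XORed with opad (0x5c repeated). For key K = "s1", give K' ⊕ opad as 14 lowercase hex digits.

2f6d5c5c5c5c5c

Key "s1" = 73 31 is 2 bytes ≤ B = 7; zero-pad to 7 bytes: K' = 73 31 00 00 00 00 00.
XOR each byte with 0x5c: 73⊕5c=2f, 31⊕5c=6d, 00⊕5c=5c, 00⊕5c=5c, 00⊕5c=5c, 00⊕5c=5c, 00⊕5c=5c.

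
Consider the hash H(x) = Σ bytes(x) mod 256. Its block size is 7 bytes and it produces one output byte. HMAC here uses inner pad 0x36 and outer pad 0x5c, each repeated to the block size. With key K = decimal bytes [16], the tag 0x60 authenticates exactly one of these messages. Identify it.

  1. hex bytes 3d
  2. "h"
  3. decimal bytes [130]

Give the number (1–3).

Key decimal bytes [16] = 10 is 1 byte ≤ B = 7; zero-pad to 7 bytes: K' = 10 00 00 00 00 00 00.
K' ⊕ ipad = 26 36 36 36 36 36 36; K' ⊕ opad = 4c 5c 5c 5c 5c 5c 5c.
m1: inner = H(26 36 36 36 36 36 36 3d) = a7; tag = H(4c 5c 5c 5c 5c 5c 5c a7) = 1b
m2: inner = H(26 36 36 36 36 36 36 68) = d2; tag = H(4c 5c 5c 5c 5c 5c 5c d2) = 46
m3: inner = H(26 36 36 36 36 36 36 82) = ec; tag = H(4c 5c 5c 5c 5c 5c 5c ec) = 60 ← matches

3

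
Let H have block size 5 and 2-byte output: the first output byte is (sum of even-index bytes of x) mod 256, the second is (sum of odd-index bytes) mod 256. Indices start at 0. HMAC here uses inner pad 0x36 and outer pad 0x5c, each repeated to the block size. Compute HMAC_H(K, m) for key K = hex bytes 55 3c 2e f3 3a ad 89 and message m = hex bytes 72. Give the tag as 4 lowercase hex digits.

64b8

Key hex bytes 55 3c 2e f3 3a ad 89 is 7 bytes > B = 5, so hash it first: H(key) = 46 dc, then zero-pad to 5 bytes: K' = 46 dc 00 00 00.
K' ⊕ ipad = 70 ea 36 36 36.  K' ⊕ opad = 1a 80 5c 5c 5c.
Inner input = (K'⊕ipad) ∥ m = 70 ea 36 36 36 ∥ 72.
Inner hash: even-index sum = 220 mod 256 = 220; odd-index sum = 402 mod 256 = 146 → dc 92.
Outer input = (K'⊕opad) ∥ inner = 1a 80 5c 5c 5c ∥ dc 92.
Outer hash (tag): even-index sum = 356 mod 256 = 100; odd-index sum = 440 mod 256 = 184 → 64 b8.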